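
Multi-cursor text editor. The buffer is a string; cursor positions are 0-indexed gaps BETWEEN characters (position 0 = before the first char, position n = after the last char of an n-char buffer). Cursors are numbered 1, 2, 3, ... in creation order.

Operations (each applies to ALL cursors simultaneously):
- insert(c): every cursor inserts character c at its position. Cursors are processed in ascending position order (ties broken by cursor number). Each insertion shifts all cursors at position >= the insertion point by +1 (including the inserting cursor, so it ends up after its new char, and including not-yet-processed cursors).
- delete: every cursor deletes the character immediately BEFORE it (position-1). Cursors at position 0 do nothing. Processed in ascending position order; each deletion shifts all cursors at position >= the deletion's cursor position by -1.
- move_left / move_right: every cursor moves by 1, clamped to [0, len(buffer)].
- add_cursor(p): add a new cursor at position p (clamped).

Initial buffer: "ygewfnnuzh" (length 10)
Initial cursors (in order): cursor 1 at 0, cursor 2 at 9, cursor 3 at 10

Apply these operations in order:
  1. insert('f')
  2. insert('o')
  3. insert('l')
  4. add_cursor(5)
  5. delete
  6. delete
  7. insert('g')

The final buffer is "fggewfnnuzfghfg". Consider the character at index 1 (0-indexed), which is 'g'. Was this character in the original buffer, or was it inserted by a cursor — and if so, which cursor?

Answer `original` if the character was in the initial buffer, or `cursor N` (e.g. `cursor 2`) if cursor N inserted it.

Answer: cursor 1

Derivation:
After op 1 (insert('f')): buffer="fygewfnnuzfhf" (len 13), cursors c1@1 c2@11 c3@13, authorship 1.........2.3
After op 2 (insert('o')): buffer="foygewfnnuzfohfo" (len 16), cursors c1@2 c2@13 c3@16, authorship 11.........22.33
After op 3 (insert('l')): buffer="folygewfnnuzfolhfol" (len 19), cursors c1@3 c2@15 c3@19, authorship 111.........222.333
After op 4 (add_cursor(5)): buffer="folygewfnnuzfolhfol" (len 19), cursors c1@3 c4@5 c2@15 c3@19, authorship 111.........222.333
After op 5 (delete): buffer="foyewfnnuzfohfo" (len 15), cursors c1@2 c4@3 c2@12 c3@15, authorship 11........22.33
After op 6 (delete): buffer="fewfnnuzfhf" (len 11), cursors c1@1 c4@1 c2@9 c3@11, authorship 1.......2.3
After op 7 (insert('g')): buffer="fggewfnnuzfghfg" (len 15), cursors c1@3 c4@3 c2@12 c3@15, authorship 114.......22.33
Authorship (.=original, N=cursor N): 1 1 4 . . . . . . . 2 2 . 3 3
Index 1: author = 1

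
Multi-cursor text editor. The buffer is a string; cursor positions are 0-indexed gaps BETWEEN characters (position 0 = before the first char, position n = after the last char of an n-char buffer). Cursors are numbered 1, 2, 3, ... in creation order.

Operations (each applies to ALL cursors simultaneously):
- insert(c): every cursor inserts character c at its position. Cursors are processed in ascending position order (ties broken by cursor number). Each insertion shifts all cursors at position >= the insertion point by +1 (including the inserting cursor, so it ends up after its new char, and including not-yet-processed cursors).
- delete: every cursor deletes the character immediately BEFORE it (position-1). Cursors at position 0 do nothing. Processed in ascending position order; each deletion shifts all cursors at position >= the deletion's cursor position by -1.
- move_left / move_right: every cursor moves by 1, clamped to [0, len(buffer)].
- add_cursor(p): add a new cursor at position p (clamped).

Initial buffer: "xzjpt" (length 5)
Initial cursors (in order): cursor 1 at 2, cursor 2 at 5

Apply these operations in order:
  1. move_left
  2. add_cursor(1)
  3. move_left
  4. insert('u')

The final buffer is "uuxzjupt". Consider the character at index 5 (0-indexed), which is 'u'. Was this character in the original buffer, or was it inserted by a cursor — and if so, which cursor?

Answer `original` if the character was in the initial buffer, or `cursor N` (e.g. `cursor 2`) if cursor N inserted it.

Answer: cursor 2

Derivation:
After op 1 (move_left): buffer="xzjpt" (len 5), cursors c1@1 c2@4, authorship .....
After op 2 (add_cursor(1)): buffer="xzjpt" (len 5), cursors c1@1 c3@1 c2@4, authorship .....
After op 3 (move_left): buffer="xzjpt" (len 5), cursors c1@0 c3@0 c2@3, authorship .....
After op 4 (insert('u')): buffer="uuxzjupt" (len 8), cursors c1@2 c3@2 c2@6, authorship 13...2..
Authorship (.=original, N=cursor N): 1 3 . . . 2 . .
Index 5: author = 2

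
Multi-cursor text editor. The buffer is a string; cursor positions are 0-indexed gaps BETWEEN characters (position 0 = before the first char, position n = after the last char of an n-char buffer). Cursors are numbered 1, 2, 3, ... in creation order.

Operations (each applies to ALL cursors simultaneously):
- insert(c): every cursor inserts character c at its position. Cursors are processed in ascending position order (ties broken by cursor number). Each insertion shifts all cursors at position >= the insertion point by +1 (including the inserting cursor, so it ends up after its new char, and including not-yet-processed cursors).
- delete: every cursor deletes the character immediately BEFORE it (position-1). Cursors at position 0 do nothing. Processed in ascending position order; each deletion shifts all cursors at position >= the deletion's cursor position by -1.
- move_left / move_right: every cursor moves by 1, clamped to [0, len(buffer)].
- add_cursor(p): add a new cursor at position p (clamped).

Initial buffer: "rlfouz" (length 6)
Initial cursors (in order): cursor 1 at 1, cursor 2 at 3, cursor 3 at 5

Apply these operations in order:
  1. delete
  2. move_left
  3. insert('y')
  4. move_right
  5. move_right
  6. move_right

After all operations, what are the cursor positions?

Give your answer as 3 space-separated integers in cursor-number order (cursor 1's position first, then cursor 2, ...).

After op 1 (delete): buffer="loz" (len 3), cursors c1@0 c2@1 c3@2, authorship ...
After op 2 (move_left): buffer="loz" (len 3), cursors c1@0 c2@0 c3@1, authorship ...
After op 3 (insert('y')): buffer="yylyoz" (len 6), cursors c1@2 c2@2 c3@4, authorship 12.3..
After op 4 (move_right): buffer="yylyoz" (len 6), cursors c1@3 c2@3 c3@5, authorship 12.3..
After op 5 (move_right): buffer="yylyoz" (len 6), cursors c1@4 c2@4 c3@6, authorship 12.3..
After op 6 (move_right): buffer="yylyoz" (len 6), cursors c1@5 c2@5 c3@6, authorship 12.3..

Answer: 5 5 6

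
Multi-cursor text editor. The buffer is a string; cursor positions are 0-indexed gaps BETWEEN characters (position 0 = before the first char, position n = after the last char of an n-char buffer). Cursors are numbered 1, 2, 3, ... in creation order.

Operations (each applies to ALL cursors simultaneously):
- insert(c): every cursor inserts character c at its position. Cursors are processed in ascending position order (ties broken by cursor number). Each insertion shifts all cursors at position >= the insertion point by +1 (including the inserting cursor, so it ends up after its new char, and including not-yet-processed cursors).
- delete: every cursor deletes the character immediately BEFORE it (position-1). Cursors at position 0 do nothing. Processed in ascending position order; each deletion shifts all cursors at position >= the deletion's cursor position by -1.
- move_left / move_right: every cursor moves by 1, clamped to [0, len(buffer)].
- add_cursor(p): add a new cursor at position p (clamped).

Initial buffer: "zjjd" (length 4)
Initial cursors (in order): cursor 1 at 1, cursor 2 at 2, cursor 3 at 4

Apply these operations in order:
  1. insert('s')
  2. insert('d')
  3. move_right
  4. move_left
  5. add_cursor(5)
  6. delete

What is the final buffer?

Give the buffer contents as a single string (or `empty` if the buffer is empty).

After op 1 (insert('s')): buffer="zsjsjds" (len 7), cursors c1@2 c2@4 c3@7, authorship .1.2..3
After op 2 (insert('d')): buffer="zsdjsdjdsd" (len 10), cursors c1@3 c2@6 c3@10, authorship .11.22..33
After op 3 (move_right): buffer="zsdjsdjdsd" (len 10), cursors c1@4 c2@7 c3@10, authorship .11.22..33
After op 4 (move_left): buffer="zsdjsdjdsd" (len 10), cursors c1@3 c2@6 c3@9, authorship .11.22..33
After op 5 (add_cursor(5)): buffer="zsdjsdjdsd" (len 10), cursors c1@3 c4@5 c2@6 c3@9, authorship .11.22..33
After op 6 (delete): buffer="zsjjdd" (len 6), cursors c1@2 c2@3 c4@3 c3@5, authorship .1...3

Answer: zsjjdd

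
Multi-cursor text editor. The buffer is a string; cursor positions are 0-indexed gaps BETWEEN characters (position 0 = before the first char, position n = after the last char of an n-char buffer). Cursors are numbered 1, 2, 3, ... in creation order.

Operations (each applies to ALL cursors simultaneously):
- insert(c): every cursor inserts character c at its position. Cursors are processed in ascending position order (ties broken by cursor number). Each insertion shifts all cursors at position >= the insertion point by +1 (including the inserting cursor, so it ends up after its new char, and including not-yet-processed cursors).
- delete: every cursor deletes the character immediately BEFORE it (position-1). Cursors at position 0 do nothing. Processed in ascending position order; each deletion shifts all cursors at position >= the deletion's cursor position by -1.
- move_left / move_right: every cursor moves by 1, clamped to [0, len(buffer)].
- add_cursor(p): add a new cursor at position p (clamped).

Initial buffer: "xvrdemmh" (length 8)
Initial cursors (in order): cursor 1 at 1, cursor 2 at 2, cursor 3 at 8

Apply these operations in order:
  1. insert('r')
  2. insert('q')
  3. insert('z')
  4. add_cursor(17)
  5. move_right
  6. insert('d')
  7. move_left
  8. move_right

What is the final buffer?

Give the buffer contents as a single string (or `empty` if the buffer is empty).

After op 1 (insert('r')): buffer="xrvrrdemmhr" (len 11), cursors c1@2 c2@4 c3@11, authorship .1.2......3
After op 2 (insert('q')): buffer="xrqvrqrdemmhrq" (len 14), cursors c1@3 c2@6 c3@14, authorship .11.22......33
After op 3 (insert('z')): buffer="xrqzvrqzrdemmhrqz" (len 17), cursors c1@4 c2@8 c3@17, authorship .111.222......333
After op 4 (add_cursor(17)): buffer="xrqzvrqzrdemmhrqz" (len 17), cursors c1@4 c2@8 c3@17 c4@17, authorship .111.222......333
After op 5 (move_right): buffer="xrqzvrqzrdemmhrqz" (len 17), cursors c1@5 c2@9 c3@17 c4@17, authorship .111.222......333
After op 6 (insert('d')): buffer="xrqzvdrqzrddemmhrqzdd" (len 21), cursors c1@6 c2@11 c3@21 c4@21, authorship .111.1222.2.....33334
After op 7 (move_left): buffer="xrqzvdrqzrddemmhrqzdd" (len 21), cursors c1@5 c2@10 c3@20 c4@20, authorship .111.1222.2.....33334
After op 8 (move_right): buffer="xrqzvdrqzrddemmhrqzdd" (len 21), cursors c1@6 c2@11 c3@21 c4@21, authorship .111.1222.2.....33334

Answer: xrqzvdrqzrddemmhrqzdd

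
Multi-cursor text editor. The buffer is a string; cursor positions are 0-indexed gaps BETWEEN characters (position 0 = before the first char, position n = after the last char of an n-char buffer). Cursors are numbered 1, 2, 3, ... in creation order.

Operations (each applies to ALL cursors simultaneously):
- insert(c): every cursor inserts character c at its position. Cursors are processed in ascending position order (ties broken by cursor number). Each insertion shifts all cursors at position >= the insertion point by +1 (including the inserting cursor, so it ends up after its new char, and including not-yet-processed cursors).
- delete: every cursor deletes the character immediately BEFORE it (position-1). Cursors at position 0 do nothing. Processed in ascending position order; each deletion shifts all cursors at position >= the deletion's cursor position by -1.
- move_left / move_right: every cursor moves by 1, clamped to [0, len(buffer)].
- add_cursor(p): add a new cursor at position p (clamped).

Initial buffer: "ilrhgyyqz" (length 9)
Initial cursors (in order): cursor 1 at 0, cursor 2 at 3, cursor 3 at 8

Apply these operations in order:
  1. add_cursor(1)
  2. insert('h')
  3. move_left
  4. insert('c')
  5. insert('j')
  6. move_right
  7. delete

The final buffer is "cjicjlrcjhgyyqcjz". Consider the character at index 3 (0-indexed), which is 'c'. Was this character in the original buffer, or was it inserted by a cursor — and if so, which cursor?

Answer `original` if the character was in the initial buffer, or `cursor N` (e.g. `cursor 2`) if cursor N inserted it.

After op 1 (add_cursor(1)): buffer="ilrhgyyqz" (len 9), cursors c1@0 c4@1 c2@3 c3@8, authorship .........
After op 2 (insert('h')): buffer="hihlrhhgyyqhz" (len 13), cursors c1@1 c4@3 c2@6 c3@12, authorship 1.4..2.....3.
After op 3 (move_left): buffer="hihlrhhgyyqhz" (len 13), cursors c1@0 c4@2 c2@5 c3@11, authorship 1.4..2.....3.
After op 4 (insert('c')): buffer="chichlrchhgyyqchz" (len 17), cursors c1@1 c4@4 c2@8 c3@15, authorship 11.44..22.....33.
After op 5 (insert('j')): buffer="cjhicjhlrcjhhgyyqcjhz" (len 21), cursors c1@2 c4@6 c2@11 c3@19, authorship 111.444..222.....333.
After op 6 (move_right): buffer="cjhicjhlrcjhhgyyqcjhz" (len 21), cursors c1@3 c4@7 c2@12 c3@20, authorship 111.444..222.....333.
After op 7 (delete): buffer="cjicjlrcjhgyyqcjz" (len 17), cursors c1@2 c4@5 c2@9 c3@16, authorship 11.44..22.....33.
Authorship (.=original, N=cursor N): 1 1 . 4 4 . . 2 2 . . . . . 3 3 .
Index 3: author = 4

Answer: cursor 4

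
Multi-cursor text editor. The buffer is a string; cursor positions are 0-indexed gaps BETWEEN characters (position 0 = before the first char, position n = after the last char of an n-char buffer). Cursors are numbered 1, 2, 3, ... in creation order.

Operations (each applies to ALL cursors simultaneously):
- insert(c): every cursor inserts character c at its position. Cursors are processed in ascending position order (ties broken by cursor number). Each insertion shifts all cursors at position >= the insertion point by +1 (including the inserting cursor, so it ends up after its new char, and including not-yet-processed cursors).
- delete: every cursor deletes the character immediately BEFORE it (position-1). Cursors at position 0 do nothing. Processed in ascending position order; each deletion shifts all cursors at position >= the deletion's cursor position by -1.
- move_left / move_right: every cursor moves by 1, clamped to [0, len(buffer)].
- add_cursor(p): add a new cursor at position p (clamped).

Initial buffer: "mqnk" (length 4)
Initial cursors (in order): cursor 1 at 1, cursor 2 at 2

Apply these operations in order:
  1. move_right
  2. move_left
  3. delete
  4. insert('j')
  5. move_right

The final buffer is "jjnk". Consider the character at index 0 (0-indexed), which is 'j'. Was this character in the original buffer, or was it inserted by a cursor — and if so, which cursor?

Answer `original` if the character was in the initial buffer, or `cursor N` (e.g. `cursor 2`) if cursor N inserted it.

After op 1 (move_right): buffer="mqnk" (len 4), cursors c1@2 c2@3, authorship ....
After op 2 (move_left): buffer="mqnk" (len 4), cursors c1@1 c2@2, authorship ....
After op 3 (delete): buffer="nk" (len 2), cursors c1@0 c2@0, authorship ..
After op 4 (insert('j')): buffer="jjnk" (len 4), cursors c1@2 c2@2, authorship 12..
After op 5 (move_right): buffer="jjnk" (len 4), cursors c1@3 c2@3, authorship 12..
Authorship (.=original, N=cursor N): 1 2 . .
Index 0: author = 1

Answer: cursor 1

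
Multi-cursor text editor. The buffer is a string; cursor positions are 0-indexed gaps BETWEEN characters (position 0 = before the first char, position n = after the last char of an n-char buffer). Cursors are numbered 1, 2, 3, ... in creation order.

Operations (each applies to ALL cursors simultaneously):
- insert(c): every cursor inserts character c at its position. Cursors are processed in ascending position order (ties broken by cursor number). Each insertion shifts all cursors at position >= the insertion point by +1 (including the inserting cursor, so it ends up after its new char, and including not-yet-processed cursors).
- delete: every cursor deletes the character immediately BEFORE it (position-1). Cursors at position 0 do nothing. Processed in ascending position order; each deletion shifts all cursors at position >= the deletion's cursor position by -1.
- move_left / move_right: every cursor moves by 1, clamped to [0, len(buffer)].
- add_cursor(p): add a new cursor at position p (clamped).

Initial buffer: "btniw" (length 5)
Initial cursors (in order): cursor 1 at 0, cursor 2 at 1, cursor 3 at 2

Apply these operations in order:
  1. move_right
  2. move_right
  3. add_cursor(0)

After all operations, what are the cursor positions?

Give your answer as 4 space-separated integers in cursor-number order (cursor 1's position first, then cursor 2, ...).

After op 1 (move_right): buffer="btniw" (len 5), cursors c1@1 c2@2 c3@3, authorship .....
After op 2 (move_right): buffer="btniw" (len 5), cursors c1@2 c2@3 c3@4, authorship .....
After op 3 (add_cursor(0)): buffer="btniw" (len 5), cursors c4@0 c1@2 c2@3 c3@4, authorship .....

Answer: 2 3 4 0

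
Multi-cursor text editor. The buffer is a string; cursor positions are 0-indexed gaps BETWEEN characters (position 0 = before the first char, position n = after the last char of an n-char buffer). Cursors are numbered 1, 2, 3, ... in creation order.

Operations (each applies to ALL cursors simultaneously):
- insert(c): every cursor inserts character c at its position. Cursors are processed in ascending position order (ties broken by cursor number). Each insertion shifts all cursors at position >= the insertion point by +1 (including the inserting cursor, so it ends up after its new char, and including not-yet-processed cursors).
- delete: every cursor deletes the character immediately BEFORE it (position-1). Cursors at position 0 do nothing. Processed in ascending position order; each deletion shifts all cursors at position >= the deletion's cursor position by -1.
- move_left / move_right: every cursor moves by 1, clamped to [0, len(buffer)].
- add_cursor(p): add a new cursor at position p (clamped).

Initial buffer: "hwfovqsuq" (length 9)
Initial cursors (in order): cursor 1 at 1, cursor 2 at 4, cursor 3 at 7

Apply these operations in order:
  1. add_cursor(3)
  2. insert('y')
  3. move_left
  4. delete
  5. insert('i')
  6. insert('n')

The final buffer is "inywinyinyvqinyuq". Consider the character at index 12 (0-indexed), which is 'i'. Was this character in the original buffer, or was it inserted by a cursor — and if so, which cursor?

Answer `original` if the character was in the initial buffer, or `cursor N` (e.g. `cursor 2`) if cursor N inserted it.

After op 1 (add_cursor(3)): buffer="hwfovqsuq" (len 9), cursors c1@1 c4@3 c2@4 c3@7, authorship .........
After op 2 (insert('y')): buffer="hywfyoyvqsyuq" (len 13), cursors c1@2 c4@5 c2@7 c3@11, authorship .1..4.2...3..
After op 3 (move_left): buffer="hywfyoyvqsyuq" (len 13), cursors c1@1 c4@4 c2@6 c3@10, authorship .1..4.2...3..
After op 4 (delete): buffer="ywyyvqyuq" (len 9), cursors c1@0 c4@2 c2@3 c3@6, authorship 1.42..3..
After op 5 (insert('i')): buffer="iywiyiyvqiyuq" (len 13), cursors c1@1 c4@4 c2@6 c3@10, authorship 11.4422..33..
After op 6 (insert('n')): buffer="inywinyinyvqinyuq" (len 17), cursors c1@2 c4@6 c2@9 c3@14, authorship 111.444222..333..
Authorship (.=original, N=cursor N): 1 1 1 . 4 4 4 2 2 2 . . 3 3 3 . .
Index 12: author = 3

Answer: cursor 3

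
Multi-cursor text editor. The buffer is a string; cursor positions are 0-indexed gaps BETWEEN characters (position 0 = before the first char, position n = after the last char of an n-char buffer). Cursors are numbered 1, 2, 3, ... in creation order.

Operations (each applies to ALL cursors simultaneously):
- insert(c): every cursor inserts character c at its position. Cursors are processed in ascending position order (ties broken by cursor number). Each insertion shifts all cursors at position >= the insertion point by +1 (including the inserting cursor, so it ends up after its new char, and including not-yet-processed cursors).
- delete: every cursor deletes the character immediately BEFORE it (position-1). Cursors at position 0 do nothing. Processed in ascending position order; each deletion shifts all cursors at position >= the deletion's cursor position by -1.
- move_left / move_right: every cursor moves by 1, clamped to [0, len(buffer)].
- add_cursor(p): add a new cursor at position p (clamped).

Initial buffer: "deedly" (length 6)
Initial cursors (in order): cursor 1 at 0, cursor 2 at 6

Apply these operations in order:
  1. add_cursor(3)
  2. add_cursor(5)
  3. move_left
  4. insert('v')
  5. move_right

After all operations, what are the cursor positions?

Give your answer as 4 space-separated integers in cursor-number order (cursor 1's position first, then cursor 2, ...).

Answer: 2 10 5 8

Derivation:
After op 1 (add_cursor(3)): buffer="deedly" (len 6), cursors c1@0 c3@3 c2@6, authorship ......
After op 2 (add_cursor(5)): buffer="deedly" (len 6), cursors c1@0 c3@3 c4@5 c2@6, authorship ......
After op 3 (move_left): buffer="deedly" (len 6), cursors c1@0 c3@2 c4@4 c2@5, authorship ......
After op 4 (insert('v')): buffer="vdevedvlvy" (len 10), cursors c1@1 c3@4 c4@7 c2@9, authorship 1..3..4.2.
After op 5 (move_right): buffer="vdevedvlvy" (len 10), cursors c1@2 c3@5 c4@8 c2@10, authorship 1..3..4.2.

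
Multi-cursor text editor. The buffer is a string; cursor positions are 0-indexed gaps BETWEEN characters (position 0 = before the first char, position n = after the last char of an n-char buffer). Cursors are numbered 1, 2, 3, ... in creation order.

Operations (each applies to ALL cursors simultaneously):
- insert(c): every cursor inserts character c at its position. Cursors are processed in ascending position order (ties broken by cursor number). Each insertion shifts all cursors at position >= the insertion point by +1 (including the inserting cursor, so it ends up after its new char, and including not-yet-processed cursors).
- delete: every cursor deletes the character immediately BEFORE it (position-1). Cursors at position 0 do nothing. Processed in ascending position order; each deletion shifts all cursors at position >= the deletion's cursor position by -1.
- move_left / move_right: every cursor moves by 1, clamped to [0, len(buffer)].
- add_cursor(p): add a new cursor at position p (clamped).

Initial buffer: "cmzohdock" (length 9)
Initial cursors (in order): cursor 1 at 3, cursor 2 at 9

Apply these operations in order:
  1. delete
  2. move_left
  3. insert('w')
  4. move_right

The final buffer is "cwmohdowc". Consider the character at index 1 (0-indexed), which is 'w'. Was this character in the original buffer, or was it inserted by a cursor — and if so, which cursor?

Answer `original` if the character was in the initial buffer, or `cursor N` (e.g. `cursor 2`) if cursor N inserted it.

After op 1 (delete): buffer="cmohdoc" (len 7), cursors c1@2 c2@7, authorship .......
After op 2 (move_left): buffer="cmohdoc" (len 7), cursors c1@1 c2@6, authorship .......
After op 3 (insert('w')): buffer="cwmohdowc" (len 9), cursors c1@2 c2@8, authorship .1.....2.
After op 4 (move_right): buffer="cwmohdowc" (len 9), cursors c1@3 c2@9, authorship .1.....2.
Authorship (.=original, N=cursor N): . 1 . . . . . 2 .
Index 1: author = 1

Answer: cursor 1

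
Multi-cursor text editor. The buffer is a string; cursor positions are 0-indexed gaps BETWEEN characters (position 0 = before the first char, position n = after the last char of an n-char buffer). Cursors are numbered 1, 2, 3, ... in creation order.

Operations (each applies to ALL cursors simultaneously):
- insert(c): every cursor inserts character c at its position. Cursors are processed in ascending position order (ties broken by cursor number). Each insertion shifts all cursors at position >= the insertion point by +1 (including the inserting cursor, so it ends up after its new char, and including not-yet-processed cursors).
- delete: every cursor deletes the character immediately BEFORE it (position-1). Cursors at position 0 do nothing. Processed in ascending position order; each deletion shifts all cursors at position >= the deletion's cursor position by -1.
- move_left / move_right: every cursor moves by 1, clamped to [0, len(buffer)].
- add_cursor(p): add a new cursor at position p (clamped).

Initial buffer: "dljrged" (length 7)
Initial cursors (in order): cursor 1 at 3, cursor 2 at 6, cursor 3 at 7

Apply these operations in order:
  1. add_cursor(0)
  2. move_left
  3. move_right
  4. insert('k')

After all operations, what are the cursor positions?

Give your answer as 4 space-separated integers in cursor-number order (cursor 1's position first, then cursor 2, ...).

Answer: 5 9 11 2

Derivation:
After op 1 (add_cursor(0)): buffer="dljrged" (len 7), cursors c4@0 c1@3 c2@6 c3@7, authorship .......
After op 2 (move_left): buffer="dljrged" (len 7), cursors c4@0 c1@2 c2@5 c3@6, authorship .......
After op 3 (move_right): buffer="dljrged" (len 7), cursors c4@1 c1@3 c2@6 c3@7, authorship .......
After op 4 (insert('k')): buffer="dkljkrgekdk" (len 11), cursors c4@2 c1@5 c2@9 c3@11, authorship .4..1...2.3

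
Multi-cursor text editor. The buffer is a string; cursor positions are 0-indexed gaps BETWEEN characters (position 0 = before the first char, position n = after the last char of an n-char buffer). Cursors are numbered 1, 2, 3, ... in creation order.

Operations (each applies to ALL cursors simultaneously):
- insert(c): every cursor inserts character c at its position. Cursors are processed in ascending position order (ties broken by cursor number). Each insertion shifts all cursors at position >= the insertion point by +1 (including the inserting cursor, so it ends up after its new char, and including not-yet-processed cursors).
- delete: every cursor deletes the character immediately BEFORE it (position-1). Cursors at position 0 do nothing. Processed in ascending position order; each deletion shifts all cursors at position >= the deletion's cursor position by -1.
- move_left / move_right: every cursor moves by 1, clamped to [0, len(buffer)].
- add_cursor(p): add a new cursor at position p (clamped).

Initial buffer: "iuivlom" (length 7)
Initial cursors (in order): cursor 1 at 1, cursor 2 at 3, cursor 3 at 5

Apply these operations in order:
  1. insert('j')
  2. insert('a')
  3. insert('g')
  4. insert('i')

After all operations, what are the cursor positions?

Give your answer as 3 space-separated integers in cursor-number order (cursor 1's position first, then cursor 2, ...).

Answer: 5 11 17

Derivation:
After op 1 (insert('j')): buffer="ijuijvljom" (len 10), cursors c1@2 c2@5 c3@8, authorship .1..2..3..
After op 2 (insert('a')): buffer="ijauijavljaom" (len 13), cursors c1@3 c2@7 c3@11, authorship .11..22..33..
After op 3 (insert('g')): buffer="ijaguijagvljagom" (len 16), cursors c1@4 c2@9 c3@14, authorship .111..222..333..
After op 4 (insert('i')): buffer="ijagiuijagivljagiom" (len 19), cursors c1@5 c2@11 c3@17, authorship .1111..2222..3333..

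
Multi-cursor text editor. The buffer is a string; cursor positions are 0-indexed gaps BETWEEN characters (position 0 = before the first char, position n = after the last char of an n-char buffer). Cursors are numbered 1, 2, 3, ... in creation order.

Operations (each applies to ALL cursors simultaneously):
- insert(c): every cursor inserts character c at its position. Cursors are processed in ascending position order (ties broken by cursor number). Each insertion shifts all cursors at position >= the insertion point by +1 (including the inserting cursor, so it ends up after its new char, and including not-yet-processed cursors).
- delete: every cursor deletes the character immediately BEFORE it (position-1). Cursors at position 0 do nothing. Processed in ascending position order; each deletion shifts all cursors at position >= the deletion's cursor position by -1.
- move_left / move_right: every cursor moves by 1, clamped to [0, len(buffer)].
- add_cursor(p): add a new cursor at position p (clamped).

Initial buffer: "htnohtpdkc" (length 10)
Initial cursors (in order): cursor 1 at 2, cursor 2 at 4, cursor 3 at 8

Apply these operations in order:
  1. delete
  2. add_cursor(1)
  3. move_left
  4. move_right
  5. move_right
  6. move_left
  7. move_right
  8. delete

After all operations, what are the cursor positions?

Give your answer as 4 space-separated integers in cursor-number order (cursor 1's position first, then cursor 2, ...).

After op 1 (delete): buffer="hnhtpkc" (len 7), cursors c1@1 c2@2 c3@5, authorship .......
After op 2 (add_cursor(1)): buffer="hnhtpkc" (len 7), cursors c1@1 c4@1 c2@2 c3@5, authorship .......
After op 3 (move_left): buffer="hnhtpkc" (len 7), cursors c1@0 c4@0 c2@1 c3@4, authorship .......
After op 4 (move_right): buffer="hnhtpkc" (len 7), cursors c1@1 c4@1 c2@2 c3@5, authorship .......
After op 5 (move_right): buffer="hnhtpkc" (len 7), cursors c1@2 c4@2 c2@3 c3@6, authorship .......
After op 6 (move_left): buffer="hnhtpkc" (len 7), cursors c1@1 c4@1 c2@2 c3@5, authorship .......
After op 7 (move_right): buffer="hnhtpkc" (len 7), cursors c1@2 c4@2 c2@3 c3@6, authorship .......
After op 8 (delete): buffer="tpc" (len 3), cursors c1@0 c2@0 c4@0 c3@2, authorship ...

Answer: 0 0 2 0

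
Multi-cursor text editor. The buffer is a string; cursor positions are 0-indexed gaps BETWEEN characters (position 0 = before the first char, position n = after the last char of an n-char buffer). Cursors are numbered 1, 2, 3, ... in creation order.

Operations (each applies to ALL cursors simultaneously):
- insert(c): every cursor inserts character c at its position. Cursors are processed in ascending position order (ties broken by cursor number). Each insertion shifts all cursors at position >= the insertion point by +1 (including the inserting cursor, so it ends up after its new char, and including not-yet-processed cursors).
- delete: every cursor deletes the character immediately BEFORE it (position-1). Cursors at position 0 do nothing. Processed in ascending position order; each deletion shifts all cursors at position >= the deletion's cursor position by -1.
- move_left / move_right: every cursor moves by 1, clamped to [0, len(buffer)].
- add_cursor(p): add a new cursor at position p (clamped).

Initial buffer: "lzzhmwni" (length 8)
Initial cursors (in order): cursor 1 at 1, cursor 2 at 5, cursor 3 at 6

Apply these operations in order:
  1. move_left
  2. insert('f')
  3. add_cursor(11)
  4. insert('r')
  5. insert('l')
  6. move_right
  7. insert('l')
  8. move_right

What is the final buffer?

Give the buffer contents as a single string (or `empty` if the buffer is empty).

Answer: frlllzzhfrlmlfrlwlnirll

Derivation:
After op 1 (move_left): buffer="lzzhmwni" (len 8), cursors c1@0 c2@4 c3@5, authorship ........
After op 2 (insert('f')): buffer="flzzhfmfwni" (len 11), cursors c1@1 c2@6 c3@8, authorship 1....2.3...
After op 3 (add_cursor(11)): buffer="flzzhfmfwni" (len 11), cursors c1@1 c2@6 c3@8 c4@11, authorship 1....2.3...
After op 4 (insert('r')): buffer="frlzzhfrmfrwnir" (len 15), cursors c1@2 c2@8 c3@11 c4@15, authorship 11....22.33...4
After op 5 (insert('l')): buffer="frllzzhfrlmfrlwnirl" (len 19), cursors c1@3 c2@10 c3@14 c4@19, authorship 111....222.333...44
After op 6 (move_right): buffer="frllzzhfrlmfrlwnirl" (len 19), cursors c1@4 c2@11 c3@15 c4@19, authorship 111....222.333...44
After op 7 (insert('l')): buffer="frlllzzhfrlmlfrlwlnirll" (len 23), cursors c1@5 c2@13 c3@18 c4@23, authorship 111.1...222.2333.3..444
After op 8 (move_right): buffer="frlllzzhfrlmlfrlwlnirll" (len 23), cursors c1@6 c2@14 c3@19 c4@23, authorship 111.1...222.2333.3..444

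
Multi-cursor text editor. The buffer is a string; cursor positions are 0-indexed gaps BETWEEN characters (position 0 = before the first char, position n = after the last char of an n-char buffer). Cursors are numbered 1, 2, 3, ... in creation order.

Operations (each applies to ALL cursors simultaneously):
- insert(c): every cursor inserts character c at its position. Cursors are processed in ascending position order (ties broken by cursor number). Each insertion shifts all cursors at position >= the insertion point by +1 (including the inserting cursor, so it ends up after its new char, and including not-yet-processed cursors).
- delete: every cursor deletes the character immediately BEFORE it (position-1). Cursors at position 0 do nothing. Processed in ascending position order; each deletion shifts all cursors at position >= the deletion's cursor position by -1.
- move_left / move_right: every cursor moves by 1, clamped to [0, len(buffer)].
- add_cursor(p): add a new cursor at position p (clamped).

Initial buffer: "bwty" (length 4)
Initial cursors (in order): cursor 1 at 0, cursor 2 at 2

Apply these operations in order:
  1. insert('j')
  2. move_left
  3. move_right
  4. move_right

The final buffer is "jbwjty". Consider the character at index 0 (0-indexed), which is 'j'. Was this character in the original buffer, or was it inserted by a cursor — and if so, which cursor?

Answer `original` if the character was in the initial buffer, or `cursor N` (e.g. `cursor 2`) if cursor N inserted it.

After op 1 (insert('j')): buffer="jbwjty" (len 6), cursors c1@1 c2@4, authorship 1..2..
After op 2 (move_left): buffer="jbwjty" (len 6), cursors c1@0 c2@3, authorship 1..2..
After op 3 (move_right): buffer="jbwjty" (len 6), cursors c1@1 c2@4, authorship 1..2..
After op 4 (move_right): buffer="jbwjty" (len 6), cursors c1@2 c2@5, authorship 1..2..
Authorship (.=original, N=cursor N): 1 . . 2 . .
Index 0: author = 1

Answer: cursor 1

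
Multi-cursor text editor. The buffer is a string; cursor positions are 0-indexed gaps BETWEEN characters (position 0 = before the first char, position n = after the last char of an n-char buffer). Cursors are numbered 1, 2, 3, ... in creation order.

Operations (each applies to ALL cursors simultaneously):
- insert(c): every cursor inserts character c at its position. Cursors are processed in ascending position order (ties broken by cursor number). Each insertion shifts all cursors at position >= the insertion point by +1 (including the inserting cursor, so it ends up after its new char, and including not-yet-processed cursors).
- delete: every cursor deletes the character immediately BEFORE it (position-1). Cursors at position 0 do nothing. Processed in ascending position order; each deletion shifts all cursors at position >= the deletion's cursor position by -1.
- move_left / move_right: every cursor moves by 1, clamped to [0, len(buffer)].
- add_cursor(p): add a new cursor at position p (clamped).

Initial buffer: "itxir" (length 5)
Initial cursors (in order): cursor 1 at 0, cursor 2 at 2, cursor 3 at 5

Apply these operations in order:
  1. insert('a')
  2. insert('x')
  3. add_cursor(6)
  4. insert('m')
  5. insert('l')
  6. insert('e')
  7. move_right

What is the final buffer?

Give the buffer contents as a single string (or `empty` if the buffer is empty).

Answer: axmleitaxmmlleexiraxmle

Derivation:
After op 1 (insert('a')): buffer="aitaxira" (len 8), cursors c1@1 c2@4 c3@8, authorship 1..2...3
After op 2 (insert('x')): buffer="axitaxxirax" (len 11), cursors c1@2 c2@6 c3@11, authorship 11..22...33
After op 3 (add_cursor(6)): buffer="axitaxxirax" (len 11), cursors c1@2 c2@6 c4@6 c3@11, authorship 11..22...33
After op 4 (insert('m')): buffer="axmitaxmmxiraxm" (len 15), cursors c1@3 c2@9 c4@9 c3@15, authorship 111..2224...333
After op 5 (insert('l')): buffer="axmlitaxmmllxiraxml" (len 19), cursors c1@4 c2@12 c4@12 c3@19, authorship 1111..222424...3333
After op 6 (insert('e')): buffer="axmleitaxmmlleexiraxmle" (len 23), cursors c1@5 c2@15 c4@15 c3@23, authorship 11111..22242424...33333
After op 7 (move_right): buffer="axmleitaxmmlleexiraxmle" (len 23), cursors c1@6 c2@16 c4@16 c3@23, authorship 11111..22242424...33333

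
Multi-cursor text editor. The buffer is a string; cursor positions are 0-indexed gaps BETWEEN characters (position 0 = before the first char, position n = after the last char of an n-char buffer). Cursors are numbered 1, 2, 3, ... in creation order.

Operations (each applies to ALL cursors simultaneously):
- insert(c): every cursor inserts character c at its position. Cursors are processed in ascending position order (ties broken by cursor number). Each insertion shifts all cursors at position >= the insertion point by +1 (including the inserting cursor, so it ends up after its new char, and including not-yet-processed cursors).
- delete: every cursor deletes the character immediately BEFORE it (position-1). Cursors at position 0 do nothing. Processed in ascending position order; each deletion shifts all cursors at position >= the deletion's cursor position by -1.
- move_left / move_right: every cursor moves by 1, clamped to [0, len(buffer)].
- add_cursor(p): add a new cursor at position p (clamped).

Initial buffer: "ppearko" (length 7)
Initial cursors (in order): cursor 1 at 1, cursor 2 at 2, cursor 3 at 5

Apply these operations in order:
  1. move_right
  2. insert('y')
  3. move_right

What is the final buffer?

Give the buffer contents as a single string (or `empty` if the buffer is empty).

Answer: ppyeyarkyo

Derivation:
After op 1 (move_right): buffer="ppearko" (len 7), cursors c1@2 c2@3 c3@6, authorship .......
After op 2 (insert('y')): buffer="ppyeyarkyo" (len 10), cursors c1@3 c2@5 c3@9, authorship ..1.2...3.
After op 3 (move_right): buffer="ppyeyarkyo" (len 10), cursors c1@4 c2@6 c3@10, authorship ..1.2...3.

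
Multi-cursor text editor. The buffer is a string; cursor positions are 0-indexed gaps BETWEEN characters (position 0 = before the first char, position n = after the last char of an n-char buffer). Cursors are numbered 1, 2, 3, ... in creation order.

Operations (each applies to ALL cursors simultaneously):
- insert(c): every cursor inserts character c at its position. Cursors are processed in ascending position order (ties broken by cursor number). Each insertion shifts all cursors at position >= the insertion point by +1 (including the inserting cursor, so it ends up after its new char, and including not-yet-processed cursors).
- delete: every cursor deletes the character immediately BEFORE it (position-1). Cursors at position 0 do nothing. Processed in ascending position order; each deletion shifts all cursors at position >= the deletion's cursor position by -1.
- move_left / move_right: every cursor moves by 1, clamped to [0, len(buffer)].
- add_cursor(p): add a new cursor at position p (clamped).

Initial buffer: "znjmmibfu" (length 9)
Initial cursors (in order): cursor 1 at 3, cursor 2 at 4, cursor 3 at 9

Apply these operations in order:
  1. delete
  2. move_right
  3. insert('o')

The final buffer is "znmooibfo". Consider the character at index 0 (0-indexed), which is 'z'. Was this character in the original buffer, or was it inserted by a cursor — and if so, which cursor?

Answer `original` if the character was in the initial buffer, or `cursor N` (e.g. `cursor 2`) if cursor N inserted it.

After op 1 (delete): buffer="znmibf" (len 6), cursors c1@2 c2@2 c3@6, authorship ......
After op 2 (move_right): buffer="znmibf" (len 6), cursors c1@3 c2@3 c3@6, authorship ......
After op 3 (insert('o')): buffer="znmooibfo" (len 9), cursors c1@5 c2@5 c3@9, authorship ...12...3
Authorship (.=original, N=cursor N): . . . 1 2 . . . 3
Index 0: author = original

Answer: original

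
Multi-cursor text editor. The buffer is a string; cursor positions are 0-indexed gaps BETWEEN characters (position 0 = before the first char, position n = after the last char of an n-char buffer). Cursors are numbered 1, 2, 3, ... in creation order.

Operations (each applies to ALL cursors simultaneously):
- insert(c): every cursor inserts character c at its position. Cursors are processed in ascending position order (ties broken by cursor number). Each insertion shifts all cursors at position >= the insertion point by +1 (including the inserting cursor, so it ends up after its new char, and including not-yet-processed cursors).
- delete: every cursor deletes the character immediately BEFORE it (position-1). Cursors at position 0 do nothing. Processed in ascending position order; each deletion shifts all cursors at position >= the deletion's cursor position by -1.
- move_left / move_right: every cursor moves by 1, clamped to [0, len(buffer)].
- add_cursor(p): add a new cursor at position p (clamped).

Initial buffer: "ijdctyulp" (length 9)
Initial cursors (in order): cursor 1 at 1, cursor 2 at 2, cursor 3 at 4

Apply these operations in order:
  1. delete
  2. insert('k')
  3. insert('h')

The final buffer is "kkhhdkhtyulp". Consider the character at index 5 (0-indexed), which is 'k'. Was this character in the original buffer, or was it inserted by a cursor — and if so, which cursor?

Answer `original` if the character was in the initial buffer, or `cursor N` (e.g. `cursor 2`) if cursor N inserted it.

Answer: cursor 3

Derivation:
After op 1 (delete): buffer="dtyulp" (len 6), cursors c1@0 c2@0 c3@1, authorship ......
After op 2 (insert('k')): buffer="kkdktyulp" (len 9), cursors c1@2 c2@2 c3@4, authorship 12.3.....
After op 3 (insert('h')): buffer="kkhhdkhtyulp" (len 12), cursors c1@4 c2@4 c3@7, authorship 1212.33.....
Authorship (.=original, N=cursor N): 1 2 1 2 . 3 3 . . . . .
Index 5: author = 3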